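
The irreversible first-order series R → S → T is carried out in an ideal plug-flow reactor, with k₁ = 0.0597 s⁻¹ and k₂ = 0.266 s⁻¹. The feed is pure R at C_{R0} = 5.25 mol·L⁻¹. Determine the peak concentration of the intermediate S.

0.765 mol·L⁻¹

For a first-order series the maximum intermediate yield is C_{S,max}/C_{R0} = (k₁/k₂)^[k₂/(k₂−k₁)].
= (0.0597/0.266)^(0.266/(0.266−0.0597)) = (0.2244)^(1.289) = 0.1456.
C_{S,max} = 0.1456×5.25 = 0.765 mol·L⁻¹.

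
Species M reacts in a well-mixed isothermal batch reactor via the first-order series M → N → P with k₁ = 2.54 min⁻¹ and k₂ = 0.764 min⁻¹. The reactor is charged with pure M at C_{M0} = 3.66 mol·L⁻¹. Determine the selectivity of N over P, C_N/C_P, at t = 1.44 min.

The intermediate concentration in a first-order A→B→C sequence is C_N = k₁C_{M0}(e^(−k₁t) − e^(−k₂t))/(k₂−k₁).
e^(−k₁t) = e^(−2.54×1.44) = e^(−3.658) = 0.02579; e^(−k₂t) = e^(−1.100) = 0.3328.
C_N = 2.54×3.66/(0.764−2.54) × (0.02579−0.3328) = (-5.234)×(-0.3070) = 1.607 mol·L⁻¹.
C_M = C_{M0}e^(−k₁t) = 0.09441 mol·L⁻¹, so C_P = C_{M0}−C_M−C_N = 1.958 mol·L⁻¹; C_N/C_P = 0.821.

0.821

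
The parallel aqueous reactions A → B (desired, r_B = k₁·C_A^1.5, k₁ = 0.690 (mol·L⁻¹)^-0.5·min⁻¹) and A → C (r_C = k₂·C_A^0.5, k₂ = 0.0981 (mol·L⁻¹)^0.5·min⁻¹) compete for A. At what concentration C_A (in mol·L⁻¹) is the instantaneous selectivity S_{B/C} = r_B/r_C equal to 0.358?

S_{B/C} = (k₁/k₂)·C_A ⇒ C_A = S·k₂/k₁.
= 0.358×0.0981/0.690 = 0.0509 mol·L⁻¹.

0.0509 mol·L⁻¹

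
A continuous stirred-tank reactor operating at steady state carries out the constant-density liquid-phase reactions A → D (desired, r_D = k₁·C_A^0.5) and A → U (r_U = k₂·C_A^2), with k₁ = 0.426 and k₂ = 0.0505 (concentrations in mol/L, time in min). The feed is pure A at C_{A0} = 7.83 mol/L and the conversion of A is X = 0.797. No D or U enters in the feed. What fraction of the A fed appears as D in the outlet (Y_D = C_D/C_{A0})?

0.644

Exit C_A = C_{A0}(1−X) = 7.83×0.203 = 1.589 mol/L.
Rates in a CSTR are evaluated at the outlet concentration: r_D = 0.426×1.589^0.5 = 0.5371, r_U = 0.0505×1.589^2 = 0.1276.
Fraction of consumed A going to D: r_D/(r_D+r_U) = 0.8080.
C_D = 0.8080·C_{A0}·X = 0.8080×7.83×0.797 = 5.04 mol/L; Y_D = C_D/C_{A0} = 0.644.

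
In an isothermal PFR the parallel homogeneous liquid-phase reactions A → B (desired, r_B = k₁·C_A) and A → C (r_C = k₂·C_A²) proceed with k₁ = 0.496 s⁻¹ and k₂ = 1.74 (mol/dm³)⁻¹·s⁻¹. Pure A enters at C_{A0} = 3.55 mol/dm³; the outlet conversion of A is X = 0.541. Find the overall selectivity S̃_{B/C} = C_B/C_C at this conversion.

C_A = C_{A0}(1−X) = 1.629 mol/dm³.
Along a PFR/batch, dC_B/dC_A = −r_B/(r_B+r_C) = −k₁/(k₁+k₂·C_A).
Integrating from C_{A0} to C_A: C_B = (0.496/1.74)·ln[(0.496+1.74·3.55)/(0.496+1.74·1.63)] = 0.2851·ln(6.673/3.331) = 0.1980 mol/dm³.
C_C = (C_{A0}−C_A)−C_B = 1.723 mol/dm³; S̃_{B/C} = 0.1980/1.723 = 0.115.

0.115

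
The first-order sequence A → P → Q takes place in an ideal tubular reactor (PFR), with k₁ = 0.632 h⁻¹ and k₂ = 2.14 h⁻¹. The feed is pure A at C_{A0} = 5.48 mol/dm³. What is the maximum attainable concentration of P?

0.971 mol/dm³

Evaluating C_P at τ_opt = ln(k₂/k₁)/(k₂−k₁) gives C_{P,max}/C_{A0} = (k₁/k₂)^[k₂/(k₂−k₁)].
= (0.632/2.14)^(2.14/(2.14−0.632)) = (0.2953)^(1.419) = 0.1771.
C_{P,max} = 0.1771×5.48 = 0.971 mol/dm³.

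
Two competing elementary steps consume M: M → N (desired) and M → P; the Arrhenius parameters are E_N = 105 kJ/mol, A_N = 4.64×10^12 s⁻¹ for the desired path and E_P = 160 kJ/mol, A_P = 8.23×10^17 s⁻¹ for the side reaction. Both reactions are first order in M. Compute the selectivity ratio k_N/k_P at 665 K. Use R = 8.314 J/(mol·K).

k_N/k_P = (A_N/A_P)·exp[−(E_N−E_P)/(RT)] = (A_N/A_P)·exp[(E_P−E_N)/(RT)].
(E_P−E_N)/(RT) = (160−105)×10³/(8.314×665) = 55000/5529 = 9.948.
k_N/k_P = (4.64×10^12/8.23×10^17)·exp(9.948) = 5.638×10^-6 × 20908 = 0.118.

0.118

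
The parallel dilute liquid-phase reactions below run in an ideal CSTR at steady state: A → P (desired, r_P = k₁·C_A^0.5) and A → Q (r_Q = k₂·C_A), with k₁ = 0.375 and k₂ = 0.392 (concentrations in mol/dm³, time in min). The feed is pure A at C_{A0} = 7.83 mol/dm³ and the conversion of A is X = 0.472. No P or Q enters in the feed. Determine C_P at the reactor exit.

1.18 mol/dm³

Exit C_A = C_{A0}(1−X) = 7.83×0.528 = 4.134 mol/dm³.
Rates in a CSTR are evaluated at the outlet concentration: r_P = 0.375×4.134^0.5 = 0.7625, r_Q = 0.392×4.134 = 1.621.
Fraction of consumed A going to P: r_P/(r_P+r_Q) = 0.3200.
C_P = 0.3200·C_{A0}·X = 0.3200×7.83×0.472 = 1.18 mol/dm³.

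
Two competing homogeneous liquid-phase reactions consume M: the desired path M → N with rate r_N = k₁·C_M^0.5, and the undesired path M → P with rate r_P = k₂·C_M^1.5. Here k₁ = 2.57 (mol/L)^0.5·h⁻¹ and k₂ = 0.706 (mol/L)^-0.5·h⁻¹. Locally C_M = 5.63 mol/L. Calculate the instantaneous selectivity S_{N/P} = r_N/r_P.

0.647

S_{N/P} = r_N/r_P = (k₁·C_M^0.5)/(k₂·C_M^1.5) = (k₁/k₂)·C_M⁻¹.
= (2.57×5.630^0.5) / (0.706×5.630^1.5) = 6.098/9.431 = 0.647.
The undesired path is higher order in M, so low C_M (CSTR or dilute feed) favours N.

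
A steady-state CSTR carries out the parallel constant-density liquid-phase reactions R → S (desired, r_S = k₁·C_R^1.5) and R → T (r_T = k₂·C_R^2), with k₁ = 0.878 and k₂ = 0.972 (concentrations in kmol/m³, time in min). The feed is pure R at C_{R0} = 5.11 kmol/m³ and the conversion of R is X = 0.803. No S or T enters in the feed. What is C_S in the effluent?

1.94 kmol/m³

Exit C_R = C_{R0}(1−X) = 5.11×0.197 = 1.007 kmol/m³.
In a CSTR the entire volume is at exit conditions, so r_S = 0.878×1.007^1.5 = 0.8868 and r_T = 0.972×1.007^2 = 0.9850.
Fraction of consumed R going to S: r_S/(r_S+r_T) = 0.4738.
C_S = 0.4738·C_{R0}·X = 0.4738×5.11×0.803 = 1.94 kmol/m³.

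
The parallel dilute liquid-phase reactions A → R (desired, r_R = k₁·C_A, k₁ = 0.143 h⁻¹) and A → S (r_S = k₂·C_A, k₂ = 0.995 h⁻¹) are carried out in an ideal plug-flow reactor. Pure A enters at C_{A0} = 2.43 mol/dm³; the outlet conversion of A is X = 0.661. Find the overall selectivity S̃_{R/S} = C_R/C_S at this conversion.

0.144

C_A = C_{A0}(1−X) = 0.8238 mol/dm³.
Both paths are first order in A, so the instantaneous fraction to R is constant: dC_R/d(−C_A) = k₁/(k₁+k₂) = 0.1257.
C_R = 0.1257·(C_{A0}−C_A) = 0.1257×1.606 = 0.202 mol/dm³.
C_S = (C_{A0}−C_A)−C_R = 1.404 mol/dm³; S̃_{R/S} = 0.2018/1.404 = 0.144.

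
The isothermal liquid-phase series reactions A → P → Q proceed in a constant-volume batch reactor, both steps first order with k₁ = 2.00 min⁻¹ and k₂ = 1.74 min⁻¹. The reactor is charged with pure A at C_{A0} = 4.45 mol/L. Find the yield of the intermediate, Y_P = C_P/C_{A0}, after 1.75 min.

Solving the coupled first-order balances gives C_P(t) = [k₁/(k₂−k₁)]·C_{A0}·(e^(−k₁t) − e^(−k₂t)).
e^(−k₁t) = e^(−2.00×1.75) = e^(−3.500) = 0.03020; e^(−k₂t) = e^(−3.045) = 0.04760.
C_P = 2.00×4.45/(1.74−2.00) × (0.03020−0.04760) = (-34.23)×(-0.01740) = 0.5956 mol/L.
Y_P = C_P/C_{A0} = 0.5956/4.45 = 0.134.

0.134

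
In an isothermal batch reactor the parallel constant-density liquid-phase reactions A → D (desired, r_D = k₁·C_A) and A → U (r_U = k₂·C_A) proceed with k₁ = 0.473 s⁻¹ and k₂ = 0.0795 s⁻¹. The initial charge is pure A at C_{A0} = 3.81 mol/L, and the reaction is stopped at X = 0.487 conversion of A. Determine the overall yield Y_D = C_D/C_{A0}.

C_A = C_{A0}(1−X) = 1.955 mol/L.
Both paths are first order in A, so the instantaneous fraction to D is constant: dC_D/d(−C_A) = k₁/(k₁+k₂) = 0.8561.
C_D = 0.8561·(C_{A0}−C_A) = 0.8561×1.855 = 1.59 mol/L.
Y_D = C_D/C_{A0} = 1.588/3.81 = 0.417.

0.417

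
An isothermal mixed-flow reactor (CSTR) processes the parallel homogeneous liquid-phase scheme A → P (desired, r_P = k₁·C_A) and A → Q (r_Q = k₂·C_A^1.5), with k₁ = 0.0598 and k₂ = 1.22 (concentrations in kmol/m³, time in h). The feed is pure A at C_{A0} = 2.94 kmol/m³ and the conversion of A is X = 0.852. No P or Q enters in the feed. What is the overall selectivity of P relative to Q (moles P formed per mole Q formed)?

Exit C_A = C_{A0}(1−X) = 2.94×0.148 = 0.4351 kmol/m³.
Rates in a CSTR are evaluated at the outlet concentration: r_P = 0.0598×0.4351 = 0.02602, r_Q = 1.22×0.4351^1.5 = 0.3502.
Overall selectivity = C_P/C_Q = r_Pτ/(r_Qτ) = r_P/r_Q = 0.0743.

0.0743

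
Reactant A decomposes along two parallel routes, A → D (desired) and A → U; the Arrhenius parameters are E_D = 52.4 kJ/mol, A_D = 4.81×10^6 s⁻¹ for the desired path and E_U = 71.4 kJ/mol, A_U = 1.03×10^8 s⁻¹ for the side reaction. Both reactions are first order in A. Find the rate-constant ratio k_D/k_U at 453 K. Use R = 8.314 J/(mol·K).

7.25

With equal orders, S_{D/U} = k_D/k_U = (A_D/A_U)·exp[(E_U−E_D)/(RT)].
(E_U−E_D)/(RT) = (71.4−52.4)×10³/(8.314×453) = 19000/3766 = 5.045.
k_D/k_U = (4.81×10^6/1.03×10^8)·exp(5.045) = 0.04670 × 155.2 = 7.25.
Since E_D < E_U, lowering the temperature improves selectivity toward D.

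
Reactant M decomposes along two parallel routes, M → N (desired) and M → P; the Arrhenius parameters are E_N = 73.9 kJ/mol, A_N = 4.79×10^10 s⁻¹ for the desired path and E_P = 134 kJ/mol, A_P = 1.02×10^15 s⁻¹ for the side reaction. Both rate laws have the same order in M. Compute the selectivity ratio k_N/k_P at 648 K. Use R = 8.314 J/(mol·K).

Since both paths have the same order in M, the concentration cancels and S_{N/P} = k_N/k_P = (A_N/A_P)·exp[(E_P−E_N)/(RT)].
(E_P−E_N)/(RT) = (134−73.9)×10³/(8.314×648) = 60100/5387 = 11.16.
k_N/k_P = (4.79×10^10/1.02×10^15)·exp(11.16) = 4.696×10^-5 × 69948 = 3.28.

3.28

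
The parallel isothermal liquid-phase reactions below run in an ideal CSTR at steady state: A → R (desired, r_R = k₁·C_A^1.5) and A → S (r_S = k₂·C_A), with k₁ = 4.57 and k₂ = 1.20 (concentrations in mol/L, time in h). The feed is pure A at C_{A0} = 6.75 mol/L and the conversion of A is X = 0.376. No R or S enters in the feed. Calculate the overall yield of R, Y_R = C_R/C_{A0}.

Exit C_A = C_{A0}(1−X) = 6.75×0.624 = 4.212 mol/L.
A CSTR operates uniformly at the exit composition, giving r_R = 39.50 and r_S = 5.054 (each k·C_A^n at C_A = 4.212).
Fraction of consumed A going to R: r_R/(r_R+r_S) = 0.8866.
C_R = 0.8866·C_{A0}·X = 0.8866×6.75×0.376 = 2.25 mol/L; Y_R = C_R/C_{A0} = 0.333.

0.333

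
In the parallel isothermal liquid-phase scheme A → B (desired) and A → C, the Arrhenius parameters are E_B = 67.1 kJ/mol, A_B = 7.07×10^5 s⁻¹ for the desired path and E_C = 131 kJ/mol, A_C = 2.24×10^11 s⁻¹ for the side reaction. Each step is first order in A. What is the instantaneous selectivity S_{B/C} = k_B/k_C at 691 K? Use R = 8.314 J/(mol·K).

k_B/k_C = (A_B/A_C)·exp[−(E_B−E_C)/(RT)] = (A_B/A_C)·exp[(E_C−E_B)/(RT)].
(E_C−E_B)/(RT) = (131−67.1)×10³/(8.314×691) = 63900/5745 = 11.12.
k_B/k_C = (7.07×10^5/2.24×10^11)·exp(11.12) = 3.156×10^-6 × 67695 = 0.214.

0.214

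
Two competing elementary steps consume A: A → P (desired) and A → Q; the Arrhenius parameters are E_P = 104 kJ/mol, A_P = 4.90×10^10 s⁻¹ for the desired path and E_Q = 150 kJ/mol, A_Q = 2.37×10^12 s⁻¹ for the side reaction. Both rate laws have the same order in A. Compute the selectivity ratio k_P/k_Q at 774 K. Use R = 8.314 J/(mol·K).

26.3

With equal orders, S_{P/Q} = k_P/k_Q = (A_P/A_Q)·exp[(E_Q−E_P)/(RT)].
(E_Q−E_P)/(RT) = (150−104)×10³/(8.314×774) = 46000/6435 = 7.148.
k_P/k_Q = (4.90×10^10/2.37×10^12)·exp(7.148) = 0.02068 × 1272 = 26.3.
Since E_P < E_Q, lowering the temperature improves selectivity toward P.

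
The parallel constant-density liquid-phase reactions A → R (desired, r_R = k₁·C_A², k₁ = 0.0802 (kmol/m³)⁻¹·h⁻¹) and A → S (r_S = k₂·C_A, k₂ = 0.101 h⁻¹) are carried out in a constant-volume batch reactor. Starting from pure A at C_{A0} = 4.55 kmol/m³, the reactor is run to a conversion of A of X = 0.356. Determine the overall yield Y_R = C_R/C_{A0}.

C_A = C_{A0}(1−X) = 2.930 kmol/m³.
Along a PFR/batch, dC_S/dC_A = −r_S/(r_R+r_S) = −k₂/(k₂+k₁·C_A).
Integrating from C_{A0} to C_A: C_S = (0.101/0.0802)·ln[(0.101+0.0802·4.55)/(0.101+0.0802·2.93)] = 1.259·ln(0.4659/0.3360) = 0.4117 kmol/m³.
Then C_R = (C_{A0}−C_A) − C_S = 1.620 − 0.4117 = 1.208 kmol/m³.
Y_R = C_R/C_{A0} = 1.208/4.55 = 0.266.

0.266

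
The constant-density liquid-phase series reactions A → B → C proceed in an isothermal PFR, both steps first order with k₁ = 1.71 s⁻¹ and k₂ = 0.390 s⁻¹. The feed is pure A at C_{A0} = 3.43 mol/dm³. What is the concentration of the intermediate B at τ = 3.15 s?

1.28 mol/dm³

Solving the coupled first-order balances gives C_B(τ) = [k₁/(k₂−k₁)]·C_{A0}·(e^(−k₁τ) − e^(−k₂τ)).
e^(−k₁τ) = e^(−1.71×3.15) = e^(−5.386) = 0.004578; e^(−k₂τ) = e^(−1.228) = 0.2927.
C_B = 1.71×3.43/(0.390−1.71) × (0.004578−0.2927) = (-4.443)×(-0.2882) = 1.280 mol/dm³.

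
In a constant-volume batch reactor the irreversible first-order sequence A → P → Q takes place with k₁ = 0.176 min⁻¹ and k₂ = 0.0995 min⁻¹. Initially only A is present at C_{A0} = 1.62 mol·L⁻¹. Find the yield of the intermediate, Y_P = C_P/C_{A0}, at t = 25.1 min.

For first-order series with pure A initially, C_P(t) = k₁C_{A0}/(k₂−k₁)·(e^(−k₁t) − e^(−k₂t)).
e^(−k₁t) = e^(−0.176×25.1) = e^(−4.418) = 0.01206; e^(−k₂t) = e^(−2.497) = 0.08229.
C_P = 0.176×1.62/(0.0995−0.176) × (0.01206−0.08229) = (-3.727)×(-0.07023) = 0.2618 mol·L⁻¹.
Y_P = C_P/C_{A0} = 0.2618/1.62 = 0.162.

0.162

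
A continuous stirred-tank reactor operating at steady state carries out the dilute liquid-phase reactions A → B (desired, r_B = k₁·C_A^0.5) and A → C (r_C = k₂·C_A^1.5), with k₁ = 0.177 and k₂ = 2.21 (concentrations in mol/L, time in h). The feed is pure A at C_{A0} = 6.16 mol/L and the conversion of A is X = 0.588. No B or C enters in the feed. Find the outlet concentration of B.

Exit C_A = C_{A0}(1−X) = 6.16×0.412 = 2.538 mol/L.
Rates in a CSTR are evaluated at the outlet concentration: r_B = 0.177×2.538^0.5 = 0.2820, r_C = 2.21×2.538^1.5 = 8.935.
Fraction of consumed A going to B: r_B/(r_B+r_C) = 0.03059.
C_B = 0.03059·C_{A0}·X = 0.03059×6.16×0.588 = 0.111 mol/L.

0.111 mol/L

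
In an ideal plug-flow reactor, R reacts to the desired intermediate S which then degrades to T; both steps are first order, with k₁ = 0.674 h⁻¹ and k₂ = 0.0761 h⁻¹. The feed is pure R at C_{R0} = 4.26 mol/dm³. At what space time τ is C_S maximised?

3.65 h

The intermediate peaks when r₁ = r₂, i.e. k₁e^(−k₁τ) = k₂e^(−k₂τ), giving τ_opt = ln(k₂/k₁)/(k₂−k₁).
= ln(0.0761/0.674)/(0.0761−0.674) = ln(0.1129)/-0.5979 = -2.181/-0.5979 = 3.65 h.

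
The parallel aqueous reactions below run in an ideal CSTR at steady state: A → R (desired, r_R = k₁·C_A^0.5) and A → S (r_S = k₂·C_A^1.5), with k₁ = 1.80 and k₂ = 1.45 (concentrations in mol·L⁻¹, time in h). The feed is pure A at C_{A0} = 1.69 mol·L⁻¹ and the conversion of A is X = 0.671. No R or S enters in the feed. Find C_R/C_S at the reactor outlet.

2.23

Exit C_A = C_{A0}(1−X) = 1.69×0.329 = 0.5560 mol·L⁻¹.
In a CSTR the entire volume is at exit conditions, so r_R = 1.80×0.5560^0.5 = 1.342 and r_S = 1.45×0.5560^1.5 = 0.6012.
Overall selectivity = C_R/C_S = r_Rτ/(r_Sτ) = r_R/r_S = 2.23.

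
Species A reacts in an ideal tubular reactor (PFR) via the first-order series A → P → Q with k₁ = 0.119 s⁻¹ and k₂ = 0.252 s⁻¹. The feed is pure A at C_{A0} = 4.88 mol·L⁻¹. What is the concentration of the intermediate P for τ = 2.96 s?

0.999 mol·L⁻¹

The intermediate concentration in a first-order A→B→C sequence is C_P = k₁C_{A0}(e^(−k₁τ) − e^(−k₂τ))/(k₂−k₁).
e^(−k₁τ) = e^(−0.119×2.96) = e^(−0.3522) = 0.7031; e^(−k₂τ) = e^(−0.7459) = 0.4743.
C_P = 0.119×4.88/(0.252−0.119) × (0.7031−0.4743) = 4.366×0.2288 = 0.9991 mol·L⁻¹.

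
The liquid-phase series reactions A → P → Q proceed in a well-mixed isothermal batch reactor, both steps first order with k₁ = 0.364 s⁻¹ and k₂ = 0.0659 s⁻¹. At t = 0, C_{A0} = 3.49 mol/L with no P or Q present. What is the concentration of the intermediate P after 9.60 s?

2.13 mol/L

Solving the coupled first-order balances gives C_P(t) = [k₁/(k₂−k₁)]·C_{A0}·(e^(−k₁t) − e^(−k₂t)).
e^(−k₁t) = e^(−0.364×9.60) = e^(−3.494) = 0.03037; e^(−k₂t) = e^(−0.6326) = 0.5312.
C_P = 0.364×3.49/(0.0659−0.364) × (0.03037−0.5312) = (-4.262)×(-0.5008) = 2.134 mol/L.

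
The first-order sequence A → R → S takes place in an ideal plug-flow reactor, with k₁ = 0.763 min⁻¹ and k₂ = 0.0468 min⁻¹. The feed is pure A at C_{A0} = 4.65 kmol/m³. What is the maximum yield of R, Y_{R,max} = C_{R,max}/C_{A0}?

For a first-order series the maximum intermediate yield is C_{R,max}/C_{A0} = (k₁/k₂)^[k₂/(k₂−k₁)].
= (0.763/0.0468)^(0.0468/(0.0468−0.763)) = (16.30)^(-0.06534) = 0.8333.

0.833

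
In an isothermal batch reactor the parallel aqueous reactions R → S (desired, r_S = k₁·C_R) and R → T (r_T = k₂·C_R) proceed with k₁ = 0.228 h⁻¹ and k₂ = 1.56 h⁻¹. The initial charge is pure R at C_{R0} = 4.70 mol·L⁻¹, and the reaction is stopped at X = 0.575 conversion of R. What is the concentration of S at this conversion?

C_R = C_{R0}(1−X) = 1.998 mol·L⁻¹.
Both paths are first order in R, so the instantaneous fraction to S is constant: dC_S/d(−C_R) = k₁/(k₁+k₂) = 0.1275.
C_S = 0.1275·(C_{R0}−C_R) = 0.1275×2.702 = 0.345 mol·L⁻¹.

0.345 mol·L⁻¹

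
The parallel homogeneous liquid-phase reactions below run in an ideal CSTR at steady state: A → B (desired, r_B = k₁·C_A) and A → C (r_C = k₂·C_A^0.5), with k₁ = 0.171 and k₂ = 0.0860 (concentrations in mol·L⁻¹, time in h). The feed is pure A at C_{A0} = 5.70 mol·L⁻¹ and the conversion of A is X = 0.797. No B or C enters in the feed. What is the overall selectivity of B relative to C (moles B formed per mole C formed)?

2.14

Exit C_A = C_{A0}(1−X) = 5.70×0.203 = 1.157 mol·L⁻¹.
Rates in a CSTR are evaluated at the outlet concentration: r_B = 0.171×1.157 = 0.1979, r_C = 0.0860×1.157^0.5 = 0.09251.
Overall selectivity = C_B/C_C = r_Bτ/(r_Cτ) = r_B/r_C = 2.14.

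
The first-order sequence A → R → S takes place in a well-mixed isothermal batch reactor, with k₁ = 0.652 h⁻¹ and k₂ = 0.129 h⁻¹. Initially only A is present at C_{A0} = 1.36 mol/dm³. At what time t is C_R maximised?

Setting dC_R/dt = 0 gives t_opt = ln(k₂/k₁)/(k₂−k₁).
= ln(0.129/0.652)/(0.129−0.652) = ln(0.1979)/-0.5230 = -1.620/-0.5230 = 3.10 h.

3.10 h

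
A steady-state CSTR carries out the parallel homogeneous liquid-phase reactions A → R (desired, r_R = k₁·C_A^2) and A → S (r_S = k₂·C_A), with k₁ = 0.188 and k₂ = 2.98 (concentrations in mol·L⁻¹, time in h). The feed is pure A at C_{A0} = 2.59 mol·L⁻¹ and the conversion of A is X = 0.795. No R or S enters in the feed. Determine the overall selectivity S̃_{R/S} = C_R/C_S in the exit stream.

Exit C_A = C_{A0}(1−X) = 2.59×0.205 = 0.5309 mol·L⁻¹.
In a CSTR the entire volume is at exit conditions, so r_R = 0.188×0.5309^2 = 0.05300 and r_S = 2.98×0.5309 = 1.582.
Overall selectivity = C_R/C_S = r_Rτ/(r_Sτ) = r_R/r_S = 0.0335.

0.0335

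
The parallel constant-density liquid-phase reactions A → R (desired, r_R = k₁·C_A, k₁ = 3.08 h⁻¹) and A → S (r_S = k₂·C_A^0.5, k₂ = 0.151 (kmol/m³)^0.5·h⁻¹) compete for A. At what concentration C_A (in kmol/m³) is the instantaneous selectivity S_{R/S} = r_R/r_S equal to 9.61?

S_{R/S} = (k₁/k₂)·C_A^0.5 ⇒ C_A = (S·k₂/k₁)^(2).
= (9.61×0.151/3.08)^(2) = (0.4711)^(2) = 0.222 kmol/m³.

0.222 kmol/m³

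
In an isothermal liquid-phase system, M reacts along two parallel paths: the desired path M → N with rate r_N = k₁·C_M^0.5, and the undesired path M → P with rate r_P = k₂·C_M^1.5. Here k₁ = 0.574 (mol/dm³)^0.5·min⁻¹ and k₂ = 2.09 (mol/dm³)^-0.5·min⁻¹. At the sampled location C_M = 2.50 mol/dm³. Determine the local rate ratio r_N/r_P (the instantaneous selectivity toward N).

S_{N/P} = r_N/r_P = (k₁·C_M^0.5)/(k₂·C_M^1.5) = (k₁/k₂)·C_M⁻¹.
= (0.574×2.500^0.5) / (2.09×2.500^1.5) = 0.9076/8.261 = 0.110.
The undesired path is higher order in M, so low C_M (CSTR or dilute feed) favours N.

0.110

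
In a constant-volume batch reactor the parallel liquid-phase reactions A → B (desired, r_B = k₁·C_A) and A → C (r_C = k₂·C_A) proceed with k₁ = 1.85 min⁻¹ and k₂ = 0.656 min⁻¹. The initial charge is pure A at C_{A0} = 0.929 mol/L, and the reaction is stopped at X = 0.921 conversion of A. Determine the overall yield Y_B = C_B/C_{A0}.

0.680

C_A = C_{A0}(1−X) = 0.07339 mol/L.
Both paths are first order in A, so the instantaneous fraction to B is constant: dC_B/d(−C_A) = k₁/(k₁+k₂) = 0.7382.
C_B = 0.7382·(C_{A0}−C_A) = 0.7382×0.8556 = 0.632 mol/L.
Y_B = C_B/C_{A0} = 0.6316/0.929 = 0.680.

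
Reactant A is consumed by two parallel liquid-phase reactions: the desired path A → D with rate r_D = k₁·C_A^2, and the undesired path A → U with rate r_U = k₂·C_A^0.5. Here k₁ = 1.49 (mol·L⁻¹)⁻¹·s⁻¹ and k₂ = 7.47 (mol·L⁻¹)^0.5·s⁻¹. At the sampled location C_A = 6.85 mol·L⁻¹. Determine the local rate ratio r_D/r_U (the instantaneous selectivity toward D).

S_{D/U} = r_D/r_U = (k₁·C_A^2)/(k₂·C_A^0.5) = (k₁/k₂)·C_A^1.5.
= (1.49×6.850^2) / (7.47×6.850^0.5) = 69.91/19.55 = 3.58.

3.58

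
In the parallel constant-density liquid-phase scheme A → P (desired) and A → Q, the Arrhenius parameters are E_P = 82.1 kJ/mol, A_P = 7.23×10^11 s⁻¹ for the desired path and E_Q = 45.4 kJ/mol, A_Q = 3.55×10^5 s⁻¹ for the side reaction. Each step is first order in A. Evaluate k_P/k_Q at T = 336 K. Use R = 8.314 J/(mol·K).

With equal orders, S_{P/Q} = k_P/k_Q = (A_P/A_Q)·exp[(E_Q−E_P)/(RT)].
(E_Q−E_P)/(RT) = (45.4−82.1)×10³/(8.314×336) = -36700/2794 = -13.14.
k_P/k_Q = (7.23×10^11/3.55×10^5)·exp(-13.14) = 2.037×10^6 × 1.970×10^-6 = 4.01.
Since E_P > E_Q, raising the temperature improves selectivity toward P.

4.01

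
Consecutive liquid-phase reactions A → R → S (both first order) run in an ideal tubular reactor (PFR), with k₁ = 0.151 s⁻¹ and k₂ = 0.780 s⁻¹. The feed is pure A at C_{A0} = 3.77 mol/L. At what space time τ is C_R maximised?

Setting dC_R/dτ = 0 gives τ_opt = ln(k₂/k₁)/(k₂−k₁).
= ln(0.780/0.151)/(0.780−0.151) = ln(5.166)/0.6290 = 1.642/0.6290 = 2.61 s.

2.61 s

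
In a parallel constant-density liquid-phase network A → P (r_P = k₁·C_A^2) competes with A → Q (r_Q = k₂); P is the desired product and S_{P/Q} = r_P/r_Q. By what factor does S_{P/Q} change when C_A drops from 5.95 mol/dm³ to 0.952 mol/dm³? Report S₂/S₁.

0.0256

S_{P/Q} = (k₁/k₂)·C_A^2, so S₂/S₁ = (C_{A,2}/C_{A,1})^2.
= (0.952/5.95)^2 = (0.1600)^2 = 0.0256.
Selectivity toward P falls as C_A falls — high-concentration operation is favoured.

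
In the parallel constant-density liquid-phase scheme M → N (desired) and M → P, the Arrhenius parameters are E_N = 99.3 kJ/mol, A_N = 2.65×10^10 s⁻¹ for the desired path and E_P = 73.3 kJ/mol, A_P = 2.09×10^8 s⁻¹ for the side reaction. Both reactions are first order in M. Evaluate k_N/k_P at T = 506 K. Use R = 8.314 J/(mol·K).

0.262

With equal orders, S_{N/P} = k_N/k_P = (A_N/A_P)·exp[(E_P−E_N)/(RT)].
(E_P−E_N)/(RT) = (73.3−99.3)×10³/(8.314×506) = -26000/4207 = -6.180.
k_N/k_P = (2.65×10^10/2.09×10^8)·exp(-6.180) = 126.8 × 0.002070 = 0.262.
Since E_N > E_P, raising the temperature improves selectivity toward N.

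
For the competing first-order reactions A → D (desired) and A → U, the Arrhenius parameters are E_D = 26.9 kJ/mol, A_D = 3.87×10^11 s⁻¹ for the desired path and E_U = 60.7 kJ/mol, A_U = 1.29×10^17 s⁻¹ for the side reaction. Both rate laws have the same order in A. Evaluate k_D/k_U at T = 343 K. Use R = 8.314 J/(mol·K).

k_D/k_U = (A_D/A_U)·exp[−(E_D−E_U)/(RT)] = (A_D/A_U)·exp[(E_U−E_D)/(RT)].
(E_U−E_D)/(RT) = (60.7−26.9)×10³/(8.314×343) = 33800/2852 = 11.85.
k_D/k_U = (3.87×10^11/1.29×10^17)·exp(11.85) = 3.000×10^-6 × 1.404×10^5 = 0.421.
Since E_D < E_U, lowering the temperature improves selectivity toward D.

0.421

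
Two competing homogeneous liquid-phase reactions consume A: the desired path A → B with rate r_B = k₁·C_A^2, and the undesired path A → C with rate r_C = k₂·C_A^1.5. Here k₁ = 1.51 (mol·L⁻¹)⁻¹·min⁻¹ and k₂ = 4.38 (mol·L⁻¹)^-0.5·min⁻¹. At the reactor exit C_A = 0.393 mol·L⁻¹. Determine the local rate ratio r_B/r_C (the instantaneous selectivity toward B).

0.216

S_{B/C} = r_B/r_C = (k₁·C_A^2)/(k₂·C_A^1.5) = (k₁/k₂)·C_A^0.5.
= (1.51×0.3930^2) / (4.38×0.3930^1.5) = 0.2332/1.079 = 0.216.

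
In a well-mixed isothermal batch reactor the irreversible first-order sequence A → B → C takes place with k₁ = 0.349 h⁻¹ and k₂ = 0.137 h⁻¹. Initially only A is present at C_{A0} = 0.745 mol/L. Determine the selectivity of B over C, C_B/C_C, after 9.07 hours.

The intermediate concentration in a first-order A→B→C sequence is C_B = k₁C_{A0}(e^(−k₁t) − e^(−k₂t))/(k₂−k₁).
e^(−k₁t) = e^(−0.349×9.07) = e^(−3.165) = 0.04220; e^(−k₂t) = e^(−1.243) = 0.2886.
C_B = 0.349×0.745/(0.137−0.349) × (0.04220−0.2886) = (-1.226)×(-0.2464) = 0.3022 mol/L.
C_A = C_{A0}e^(−k₁t) = 0.03144 mol/L, so C_C = C_{A0}−C_A−C_B = 0.4113 mol/L; C_B/C_C = 0.735.

0.735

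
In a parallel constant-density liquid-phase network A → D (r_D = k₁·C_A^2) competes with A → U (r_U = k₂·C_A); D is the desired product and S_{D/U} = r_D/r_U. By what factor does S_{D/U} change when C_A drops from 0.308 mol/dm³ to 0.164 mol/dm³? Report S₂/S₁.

S_{D/U} = (k₁/k₂)·C_A, so S₂/S₁ = (C_{A,2}/C_{A,1}).
= 0.164/0.308 = 0.532.
Selectivity toward D falls as C_A falls — high-concentration operation is favoured.

0.532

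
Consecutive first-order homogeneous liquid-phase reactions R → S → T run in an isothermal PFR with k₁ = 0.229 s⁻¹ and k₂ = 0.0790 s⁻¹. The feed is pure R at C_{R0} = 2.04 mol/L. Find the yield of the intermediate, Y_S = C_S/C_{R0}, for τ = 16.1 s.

0.390

For first-order series with pure R initially, C_S(τ) = k₁C_{R0}/(k₂−k₁)·(e^(−k₁τ) − e^(−k₂τ)).
e^(−k₁τ) = e^(−0.229×16.1) = e^(−3.687) = 0.02505; e^(−k₂τ) = e^(−1.272) = 0.2803.
C_S = 0.229×2.04/(0.0790−0.229) × (0.02505−0.2803) = (-3.114)×(-0.2552) = 0.7949 mol/L.
Y_S = C_S/C_{R0} = 0.7949/2.04 = 0.390.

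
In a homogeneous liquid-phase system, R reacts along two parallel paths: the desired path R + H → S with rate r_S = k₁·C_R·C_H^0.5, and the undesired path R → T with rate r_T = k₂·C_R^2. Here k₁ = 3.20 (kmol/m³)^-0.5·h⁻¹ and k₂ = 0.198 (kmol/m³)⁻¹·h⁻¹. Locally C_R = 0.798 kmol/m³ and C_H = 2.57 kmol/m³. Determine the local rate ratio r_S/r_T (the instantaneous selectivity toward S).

S_{S/T} = r_S/r_T = (k₁·C_R·C_H^0.5)/(k₂·C_R^2) = (k₁/k₂)·C_R⁻¹·C_H^0.5.
= (3.20×0.7980×2.570^0.5) / (0.198×0.7980^2) = 4.094/0.1261 = 32.5.
The undesired path is higher order in R, so low C_R (CSTR or dilute feed) favours S.

32.5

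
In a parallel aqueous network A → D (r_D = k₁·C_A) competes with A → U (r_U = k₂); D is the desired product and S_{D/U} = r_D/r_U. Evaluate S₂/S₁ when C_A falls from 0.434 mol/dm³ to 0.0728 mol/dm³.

S_{D/U} = (k₁/k₂)·C_A, so S₂/S₁ = (C_{A,2}/C_{A,1}).
= 0.0728/0.434 = 0.168.
Selectivity toward D falls as C_A falls — high-concentration operation is favoured.

0.168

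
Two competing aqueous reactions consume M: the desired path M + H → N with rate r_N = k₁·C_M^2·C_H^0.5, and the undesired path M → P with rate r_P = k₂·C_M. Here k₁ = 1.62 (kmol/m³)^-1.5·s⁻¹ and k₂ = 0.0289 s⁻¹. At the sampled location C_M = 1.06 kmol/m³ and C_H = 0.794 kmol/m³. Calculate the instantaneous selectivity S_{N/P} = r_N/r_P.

52.9

S_{N/P} = r_N/r_P = (k₁·C_M^2·C_H^0.5)/(k₂·C_M) = (k₁/k₂)·C_M·C_H^0.5.
= (1.62×1.060^2×0.7940^0.5) / (0.0289×1.060) = 1.622/0.03063 = 52.9.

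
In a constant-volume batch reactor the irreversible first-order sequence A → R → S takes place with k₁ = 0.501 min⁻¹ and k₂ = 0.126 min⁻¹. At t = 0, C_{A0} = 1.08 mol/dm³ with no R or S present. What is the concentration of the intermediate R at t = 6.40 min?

0.586 mol/dm³

For first-order series with pure A initially, C_R(t) = k₁C_{A0}/(k₂−k₁)·(e^(−k₁t) − e^(−k₂t)).
e^(−k₁t) = e^(−0.501×6.40) = e^(−3.206) = 0.04050; e^(−k₂t) = e^(−0.8064) = 0.4465.
C_R = 0.501×1.08/(0.126−0.501) × (0.04050−0.4465) = (-1.443)×(-0.4060) = 0.5858 mol/dm³.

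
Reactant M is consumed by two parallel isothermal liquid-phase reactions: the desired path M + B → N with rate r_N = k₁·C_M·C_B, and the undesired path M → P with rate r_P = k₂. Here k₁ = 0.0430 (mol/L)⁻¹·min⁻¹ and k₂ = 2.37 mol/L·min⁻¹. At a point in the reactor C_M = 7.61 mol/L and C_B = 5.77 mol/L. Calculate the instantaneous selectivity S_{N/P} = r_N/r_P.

0.797

S_{N/P} = r_N/r_P = (k₁·C_M·C_B)/(k₂) = (k₁/k₂)·C_M·C_B.
= (0.0430×7.610×5.770) / (2.37) = 1.888/2.370 = 0.797.
Since the desired path is higher order in M, keeping C_M high (PFR or concentrated feed) favours N.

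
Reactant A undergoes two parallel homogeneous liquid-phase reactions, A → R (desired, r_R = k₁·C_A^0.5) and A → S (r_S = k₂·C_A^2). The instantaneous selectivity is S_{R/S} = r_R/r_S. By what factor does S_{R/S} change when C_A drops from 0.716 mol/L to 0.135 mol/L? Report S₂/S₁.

S_{R/S} = (k₁/k₂)·C_A^-1.5, so S₂/S₁ = (C_{A,2}/C_{A,1})^-1.5.
= (0.135/0.716)^(-1.5) = (0.1885)^(-1.5) = 12.2.

12.2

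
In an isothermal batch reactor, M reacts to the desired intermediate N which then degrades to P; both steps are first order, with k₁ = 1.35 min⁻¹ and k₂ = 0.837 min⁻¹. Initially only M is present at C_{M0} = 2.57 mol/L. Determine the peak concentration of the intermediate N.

1.18 mol/L

At the optimum, C_{N,max}/C_{M0} = (k₁/k₂)^[k₂/(k₂−k₁)].
= (1.35/0.837)^(0.837/(0.837−1.35)) = (1.613)^(-1.632) = 0.4584.
C_{N,max} = 0.4584×2.57 = 1.18 mol/L.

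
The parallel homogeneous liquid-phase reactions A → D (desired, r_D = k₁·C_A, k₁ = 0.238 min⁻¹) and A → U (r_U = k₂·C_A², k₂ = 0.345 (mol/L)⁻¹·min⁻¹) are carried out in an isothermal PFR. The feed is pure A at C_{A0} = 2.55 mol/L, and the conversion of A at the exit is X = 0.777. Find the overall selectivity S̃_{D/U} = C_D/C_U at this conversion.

C_A = C_{A0}(1−X) = 0.5686 mol/L.
Along a PFR/batch, dC_D/dC_A = −r_D/(r_D+r_U) = −k₁/(k₁+k₂·C_A).
Integrating from C_{A0} to C_A: C_D = (0.238/0.345)·ln[(0.238+0.345·2.55)/(0.238+0.345·0.569)] = 0.6899·ln(1.118/0.4342) = 0.6523 mol/L.
C_U = (C_{A0}−C_A)−C_D = 1.329 mol/L; S̃_{D/U} = 0.6523/1.329 = 0.491.

0.491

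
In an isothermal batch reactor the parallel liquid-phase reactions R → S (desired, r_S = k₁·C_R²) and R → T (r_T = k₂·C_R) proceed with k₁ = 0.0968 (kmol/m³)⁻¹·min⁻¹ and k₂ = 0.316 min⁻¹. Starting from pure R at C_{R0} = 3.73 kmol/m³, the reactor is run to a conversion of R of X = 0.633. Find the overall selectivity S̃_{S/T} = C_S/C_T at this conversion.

0.756

C_R = C_{R0}(1−X) = 1.369 kmol/m³.
Along a PFR/batch, dC_T/dC_R = −r_T/(r_S+r_T) = −k₂/(k₂+k₁·C_R).
Integrating from C_{R0} to C_R: C_T = (0.316/0.0968)·ln[(0.316+0.0968·3.73)/(0.316+0.0968·1.37)] = 3.264·ln(0.6771/0.4485) = 1.344 kmol/m³.
Then C_S = (C_{R0}−C_R) − C_T = 2.361 − 1.344 = 1.017 kmol/m³.
S̃_{S/T} = C_S/C_T = 1.017/1.344 = 0.756.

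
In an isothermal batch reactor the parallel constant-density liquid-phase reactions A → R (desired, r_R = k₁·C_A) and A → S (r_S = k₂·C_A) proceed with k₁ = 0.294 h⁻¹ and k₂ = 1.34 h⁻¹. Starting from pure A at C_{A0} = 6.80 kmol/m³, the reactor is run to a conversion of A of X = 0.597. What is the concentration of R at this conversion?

C_A = C_{A0}(1−X) = 2.740 kmol/m³.
Both paths are first order in A, so the instantaneous fraction to R is constant: dC_R/d(−C_A) = k₁/(k₁+k₂) = 0.1799.
C_R = 0.1799·(C_{A0}−C_A) = 0.1799×4.060 = 0.730 kmol/m³.

0.730 kmol/m³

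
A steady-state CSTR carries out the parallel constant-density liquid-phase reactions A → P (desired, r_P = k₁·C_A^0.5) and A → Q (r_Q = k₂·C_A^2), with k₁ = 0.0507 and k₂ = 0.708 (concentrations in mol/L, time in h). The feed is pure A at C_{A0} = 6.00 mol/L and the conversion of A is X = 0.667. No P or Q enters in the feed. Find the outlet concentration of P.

0.0990 mol/L

Exit C_A = C_{A0}(1−X) = 6.00×0.333 = 1.998 mol/L.
A CSTR operates uniformly at the exit composition, giving r_P = 0.07166 and r_Q = 2.826 (each k·C_A^n at C_A = 1.998).
Fraction of consumed A going to P: r_P/(r_P+r_Q) = 0.02473.
C_P = 0.02473·C_{A0}·X = 0.02473×6.00×0.667 = 0.0990 mol/L.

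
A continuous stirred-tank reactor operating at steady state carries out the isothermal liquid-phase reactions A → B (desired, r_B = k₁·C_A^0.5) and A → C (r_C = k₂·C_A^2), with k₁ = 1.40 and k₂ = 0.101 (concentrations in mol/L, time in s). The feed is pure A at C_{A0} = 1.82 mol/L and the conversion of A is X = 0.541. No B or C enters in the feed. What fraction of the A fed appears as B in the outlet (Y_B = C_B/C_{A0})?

Exit C_A = C_{A0}(1−X) = 1.82×0.459 = 0.8354 mol/L.
In a CSTR the entire volume is at exit conditions, so r_B = 1.40×0.8354^0.5 = 1.280 and r_C = 0.101×0.8354^2 = 0.07048.
Fraction of consumed A going to B: r_B/(r_B+r_C) = 0.9478.
C_B = 0.9478·C_{A0}·X = 0.9478×1.82×0.541 = 0.933 mol/L; Y_B = C_B/C_{A0} = 0.513.

0.513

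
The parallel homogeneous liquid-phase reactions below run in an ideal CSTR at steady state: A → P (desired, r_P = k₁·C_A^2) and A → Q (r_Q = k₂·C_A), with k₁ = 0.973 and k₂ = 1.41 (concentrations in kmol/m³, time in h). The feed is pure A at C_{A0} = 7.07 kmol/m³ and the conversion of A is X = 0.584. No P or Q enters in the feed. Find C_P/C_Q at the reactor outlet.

2.03

Exit C_A = C_{A0}(1−X) = 7.07×0.416 = 2.941 kmol/m³.
In a CSTR the entire volume is at exit conditions, so r_P = 0.973×2.941^2 = 8.417 and r_Q = 1.41×2.941 = 4.147.
Overall selectivity = C_P/C_Q = r_Pτ/(r_Qτ) = r_P/r_Q = 2.03.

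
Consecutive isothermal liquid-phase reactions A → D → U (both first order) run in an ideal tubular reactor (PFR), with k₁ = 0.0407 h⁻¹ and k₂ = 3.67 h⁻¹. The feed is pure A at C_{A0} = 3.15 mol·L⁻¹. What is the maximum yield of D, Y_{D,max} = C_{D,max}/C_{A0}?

Evaluating C_D at τ_opt = ln(k₂/k₁)/(k₂−k₁) gives C_{D,max}/C_{A0} = (k₁/k₂)^[k₂/(k₂−k₁)].
= (0.0407/3.67)^(3.67/(3.67−0.0407)) = (0.01109)^(1.011) = 0.01054.

0.0105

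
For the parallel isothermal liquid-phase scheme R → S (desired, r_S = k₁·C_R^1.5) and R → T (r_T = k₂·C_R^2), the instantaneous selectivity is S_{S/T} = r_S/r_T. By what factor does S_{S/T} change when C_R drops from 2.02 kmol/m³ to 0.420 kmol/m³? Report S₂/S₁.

S_{S/T} = (k₁/k₂)·C_R^-0.5, so S₂/S₁ = (C_{R,2}/C_{R,1})^-0.5.
= (0.420/2.02)^(-0.5) = (0.2079)^(-0.5) = 2.19.

2.19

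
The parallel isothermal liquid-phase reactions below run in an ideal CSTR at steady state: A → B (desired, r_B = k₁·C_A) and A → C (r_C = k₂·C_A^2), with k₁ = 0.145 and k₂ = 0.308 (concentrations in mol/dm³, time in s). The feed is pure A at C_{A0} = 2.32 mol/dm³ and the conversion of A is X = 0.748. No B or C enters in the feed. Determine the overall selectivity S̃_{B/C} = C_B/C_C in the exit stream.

Exit C_A = C_{A0}(1−X) = 2.32×0.252 = 0.5846 mol/dm³.
A CSTR operates uniformly at the exit composition, giving r_B = 0.08477 and r_C = 0.1053 (each k·C_A^n at C_A = 0.5846).
Overall selectivity = C_B/C_C = r_Bτ/(r_Cτ) = r_B/r_C = 0.805.

0.805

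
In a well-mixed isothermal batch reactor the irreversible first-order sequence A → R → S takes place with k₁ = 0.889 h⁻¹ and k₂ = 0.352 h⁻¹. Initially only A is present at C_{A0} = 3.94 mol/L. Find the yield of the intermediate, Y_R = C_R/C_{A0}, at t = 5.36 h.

For first-order series with pure A initially, C_R(t) = k₁C_{A0}/(k₂−k₁)·(e^(−k₁t) − e^(−k₂t)).
e^(−k₁t) = e^(−0.889×5.36) = e^(−4.765) = 0.008523; e^(−k₂t) = e^(−1.887) = 0.1516.
C_R = 0.889×3.94/(0.352−0.889) × (0.008523−0.1516) = (-6.523)×(-0.1430) = 0.9330 mol/L.
Y_R = C_R/C_{A0} = 0.9330/3.94 = 0.237.

0.237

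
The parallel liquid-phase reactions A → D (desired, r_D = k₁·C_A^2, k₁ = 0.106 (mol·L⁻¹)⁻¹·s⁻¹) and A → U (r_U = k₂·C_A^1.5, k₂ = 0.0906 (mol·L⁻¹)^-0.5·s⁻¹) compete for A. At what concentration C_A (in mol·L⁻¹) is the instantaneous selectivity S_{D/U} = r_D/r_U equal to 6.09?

27.1 mol·L⁻¹

S_{D/U} = (k₁/k₂)·C_A^0.5 ⇒ C_A = (S·k₂/k₁)^(2).
= (6.09×0.0906/0.106)^(2) = (5.205)^(2) = 27.1 mol·L⁻¹.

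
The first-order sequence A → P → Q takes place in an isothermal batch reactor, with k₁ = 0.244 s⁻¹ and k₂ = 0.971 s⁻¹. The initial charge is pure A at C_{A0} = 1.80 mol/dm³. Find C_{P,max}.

At the optimum, C_{P,max}/C_{A0} = (k₁/k₂)^[k₂/(k₂−k₁)].
= (0.244/0.971)^(0.971/(0.971−0.244)) = (0.2513)^(1.336) = 0.1581.
C_{P,max} = 0.1581×1.80 = 0.285 mol/dm³.

0.285 mol/dm³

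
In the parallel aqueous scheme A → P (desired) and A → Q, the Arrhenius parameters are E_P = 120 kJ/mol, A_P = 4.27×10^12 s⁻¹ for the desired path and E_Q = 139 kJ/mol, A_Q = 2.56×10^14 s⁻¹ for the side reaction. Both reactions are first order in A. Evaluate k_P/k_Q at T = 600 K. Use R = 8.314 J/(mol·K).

With equal orders, S_{P/Q} = k_P/k_Q = (A_P/A_Q)·exp[(E_Q−E_P)/(RT)].
(E_Q−E_P)/(RT) = (139−120)×10³/(8.314×600) = 19000/4988 = 3.809.
k_P/k_Q = (4.27×10^12/2.56×10^14)·exp(3.809) = 0.01668 × 45.10 = 0.752.
Since E_P < E_Q, lowering the temperature improves selectivity toward P.

0.752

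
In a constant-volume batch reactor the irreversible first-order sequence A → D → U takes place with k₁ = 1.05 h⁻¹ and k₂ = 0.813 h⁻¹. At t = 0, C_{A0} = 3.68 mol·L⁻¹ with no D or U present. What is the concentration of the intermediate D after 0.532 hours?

1.25 mol·L⁻¹

The intermediate concentration in a first-order A→B→C sequence is C_D = k₁C_{A0}(e^(−k₁t) − e^(−k₂t))/(k₂−k₁).
e^(−k₁t) = e^(−1.05×0.532) = e^(−0.5586) = 0.5720; e^(−k₂t) = e^(−0.4325) = 0.6489.
C_D = 1.05×3.68/(0.813−1.05) × (0.5720−0.6489) = (-16.30)×(-0.07687) = 1.253 mol·L⁻¹.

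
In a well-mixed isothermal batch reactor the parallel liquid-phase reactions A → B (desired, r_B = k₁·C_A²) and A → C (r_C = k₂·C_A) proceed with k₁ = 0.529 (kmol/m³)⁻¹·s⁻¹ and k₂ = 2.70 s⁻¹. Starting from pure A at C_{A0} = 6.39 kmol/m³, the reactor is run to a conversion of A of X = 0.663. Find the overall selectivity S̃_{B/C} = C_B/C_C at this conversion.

0.805

C_A = C_{A0}(1−X) = 2.153 kmol/m³.
Along a PFR/batch, dC_C/dC_A = −r_C/(r_B+r_C) = −k₂/(k₂+k₁·C_A).
Integrating from C_{A0} to C_A: C_C = (2.70/0.529)·ln[(2.70+0.529·6.39)/(2.70+0.529·2.15)] = 5.104·ln(6.080/3.839) = 2.347 kmol/m³.
Then C_B = (C_{A0}−C_A) − C_C = 4.237 − 2.347 = 1.890 kmol/m³.
S̃_{B/C} = C_B/C_C = 1.890/2.347 = 0.805.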